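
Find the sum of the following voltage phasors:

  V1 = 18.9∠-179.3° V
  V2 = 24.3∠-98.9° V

Step 1 — Convert each phasor to rectangular form:
  V1 = 18.9·(cos(-179.3°) + j·sin(-179.3°)) = -18.9 - j0.2309 V
  V2 = 24.3·(cos(-98.9°) + j·sin(-98.9°)) = -3.759 - j24.01 V
Step 2 — Sum components: V_total = -22.66 - j24.24 V.
Step 3 — Convert to polar: |V_total| = 33.18 V, ∠V_total = -133.1°.

V_total = 33.18∠-133.1° V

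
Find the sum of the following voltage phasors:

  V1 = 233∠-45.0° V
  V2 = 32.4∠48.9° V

Step 1 — Convert each phasor to rectangular form:
  V1 = 233·(cos(-45.0°) + j·sin(-45.0°)) = 164.8 - j164.8 V
  V2 = 32.4·(cos(48.9°) + j·sin(48.9°)) = 21.3 + j24.42 V
Step 2 — Sum components: V_total = 186.1 - j140.3 V.
Step 3 — Convert to polar: |V_total| = 233 V, ∠V_total = -37.0°.

V_total = 233∠-37.0° V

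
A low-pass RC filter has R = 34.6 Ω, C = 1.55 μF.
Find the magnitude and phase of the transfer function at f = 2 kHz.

Step 1 — Angular frequency: ω = 2π·2000 = 1.257e+04 rad/s.
Step 2 — Transfer function: H(jω) = 1/(1 + jωRC).
Step 3 — Denominator: 1 + jωRC = 1 + j·1.257e+04·34.6·1.55e-06 = 1 + j0.6739.
Step 4 — H = 0.6877 - j0.4634.
Step 5 — Magnitude: |H| = 0.8293 (-1.6 dB); phase: φ = -34.0°.

|H| = 0.8293 (-1.6 dB), φ = -34.0°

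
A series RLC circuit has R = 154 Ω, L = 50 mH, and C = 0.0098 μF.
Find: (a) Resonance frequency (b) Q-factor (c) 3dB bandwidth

Step 1 — Resonance: ω₀ = 1/√(LC) = 1/√(0.05·9.8e-09) = 4.518e+04 rad/s.
Step 2 — f₀ = ω₀/(2π) = 7190 Hz.
Step 3 — Series Q: Q = ω₀L/R = 4.518e+04·0.05/154 = 14.67.
Step 4 — Bandwidth: Δω = ω₀/Q = 3080 rad/s; BW = Δω/(2π) = 490.2 Hz.

(a) f₀ = 7190 Hz  (b) Q = 14.67  (c) BW = 490.2 Hz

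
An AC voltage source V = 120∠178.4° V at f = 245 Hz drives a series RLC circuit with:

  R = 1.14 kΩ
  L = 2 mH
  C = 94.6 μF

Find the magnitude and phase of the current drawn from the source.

Step 1 — Angular frequency: ω = 2π·f = 2π·245 = 1539 rad/s.
Step 2 — Component impedances:
  R: Z = R = 1140 Ω
  L: Z = jωL = j·1539·0.002 = 0 + j3.079 Ω
  C: Z = 1/(jωC) = -j/(ω·C) = 0 - j6.867 Ω
Step 3 — Series combination: Z_total = R + L + C = 1140 - j3.788 Ω = 1140∠-0.2° Ω.
Step 4 — Source phasor: V = 120∠178.4° V = -120 + j3.351 V.
Step 5 — Ohm's law: I = V / Z_total = (-120 + j3.351) / (1140 - j3.788) = -0.1052 + j0.002589 A.
Step 6 — Convert to polar: |I| = 0.1053 A, ∠I = 178.6°.

I = 0.1053∠178.6° A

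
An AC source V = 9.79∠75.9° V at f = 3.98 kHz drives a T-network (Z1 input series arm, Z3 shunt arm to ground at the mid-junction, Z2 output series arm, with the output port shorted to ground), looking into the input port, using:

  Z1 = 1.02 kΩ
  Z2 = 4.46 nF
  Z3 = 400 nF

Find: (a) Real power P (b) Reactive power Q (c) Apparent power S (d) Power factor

Step 1 — Angular frequency: ω = 2π·f = 2π·3980 = 2.501e+04 rad/s.
Step 2 — Component impedances:
  Z1: Z = R = 1020 Ω
  Z2: Z = 1/(jωC) = -j/(ω·C) = 0 - j8966 Ω
  Z3: Z = 1/(jωC) = -j/(ω·C) = 0 - j99.97 Ω
Step 3 — With the output port shorted to ground, the output series arm Z2 runs from the junction to ground; the shunt arm Z3 also runs from the junction to ground. They appear in parallel: Z3 || Z2 = 0 - j98.87 Ω.
Step 4 — Series with input arm Z1: Z_in = Z1 + (Z3 || Z2) = 1020 - j98.87 Ω = 1025∠-5.5° Ω.
Step 5 — Source phasor: V = 9.79∠75.9° V = 2.385 + j9.495 V.
Step 6 — Current: I = V / Z = 0.001423 + j0.009447 A = 0.009553∠81.4° A.
Step 7 — Complex power: S = V·I* = 0.09309 - j0.009023 VA.
Step 8 — Real power: P = Re(S) = 0.09309 W.
Step 9 — Reactive power: Q = Im(S) = -0.009023 VAR.
Step 10 — Apparent power: |S| = 0.09353 VA.
Step 11 — Power factor: PF = P/|S| = 0.9953 (leading).

(a) P = 0.09309 W  (b) Q = -0.009023 VAR  (c) S = 0.09353 VA  (d) PF = 0.9953 (leading)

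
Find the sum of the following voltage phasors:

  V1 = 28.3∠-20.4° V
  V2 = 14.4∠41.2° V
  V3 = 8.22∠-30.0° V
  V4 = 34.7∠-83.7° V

Step 1 — Convert each phasor to rectangular form:
  V1 = 28.3·(cos(-20.4°) + j·sin(-20.4°)) = 26.53 - j9.865 V
  V2 = 14.4·(cos(41.2°) + j·sin(41.2°)) = 10.83 + j9.485 V
  V3 = 8.22·(cos(-30.0°) + j·sin(-30.0°)) = 7.119 - j4.11 V
  V4 = 34.7·(cos(-83.7°) + j·sin(-83.7°)) = 3.808 - j34.49 V
Step 2 — Sum components: V_total = 48.29 - j38.98 V.
Step 3 — Convert to polar: |V_total| = 62.06 V, ∠V_total = -38.9°.

V_total = 62.06∠-38.9° V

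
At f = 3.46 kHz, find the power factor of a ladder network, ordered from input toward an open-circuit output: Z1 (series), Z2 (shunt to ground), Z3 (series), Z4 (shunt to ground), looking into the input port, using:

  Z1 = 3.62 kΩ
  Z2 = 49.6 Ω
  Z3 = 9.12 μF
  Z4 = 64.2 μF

Step 1 — Angular frequency: ω = 2π·f = 2π·3460 = 2.174e+04 rad/s.
Step 2 — Component impedances:
  Z1: Z = R = 3620 Ω
  Z2: Z = R = 49.6 Ω
  Z3: Z = 1/(jωC) = -j/(ω·C) = 0 - j5.044 Ω
  Z4: Z = 1/(jωC) = -j/(ω·C) = 0 - j0.7165 Ω
Step 3 — Ladder network (open output): work backward from the far end, alternating series and parallel combinations. Z_in = 3621 - j5.684 Ω = 3621∠-0.1° Ω.
Step 4 — Power factor: PF = cos(φ) = Re(Z)/|Z| = 3621/3621 = 1.
Step 5 — Type: Im(Z) = -5.684 ⇒ leading (phase φ = -0.1°).

PF = 1 (leading, φ = -0.1°)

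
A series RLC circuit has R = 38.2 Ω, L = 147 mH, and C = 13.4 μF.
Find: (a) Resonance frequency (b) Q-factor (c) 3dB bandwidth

Step 1 — Resonance: ω₀ = 1/√(LC) = 1/√(0.147·1.34e-05) = 712.5 rad/s.
Step 2 — f₀ = ω₀/(2π) = 113.4 Hz.
Step 3 — Series Q: Q = ω₀L/R = 712.5·0.147/38.2 = 2.742.
Step 4 — Bandwidth: Δω = ω₀/Q = 259.9 rad/s; BW = Δω/(2π) = 41.36 Hz.

(a) f₀ = 113.4 Hz  (b) Q = 2.742  (c) BW = 41.36 Hz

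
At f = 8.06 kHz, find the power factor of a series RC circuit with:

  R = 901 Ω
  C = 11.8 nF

Step 1 — Angular frequency: ω = 2π·f = 2π·8060 = 5.064e+04 rad/s.
Step 2 — Component impedances:
  R: Z = R = 901 Ω
  C: Z = 1/(jωC) = -j/(ω·C) = 0 - j1673 Ω
Step 3 — Series combination: Z_total = R + C = 901 - j1673 Ω = 1901∠-61.7° Ω.
Step 4 — Power factor: PF = cos(φ) = Re(Z)/|Z| = 901/1900.6 = 0.4741.
Step 5 — Type: Im(Z) = -1673 ⇒ leading (phase φ = -61.7°).

PF = 0.4741 (leading, φ = -61.7°)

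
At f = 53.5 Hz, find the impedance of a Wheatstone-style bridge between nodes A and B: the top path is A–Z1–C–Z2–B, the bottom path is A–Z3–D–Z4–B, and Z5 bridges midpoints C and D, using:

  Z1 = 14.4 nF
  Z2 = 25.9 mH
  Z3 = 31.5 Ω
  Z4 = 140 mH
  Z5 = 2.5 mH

Step 1 — Angular frequency: ω = 2π·f = 2π·53.5 = 336.2 rad/s.
Step 2 — Component impedances:
  Z1: Z = 1/(jωC) = -j/(ω·C) = 0 - j2.066e+05 Ω
  Z2: Z = jωL = j·336.2·0.0259 = 0 + j8.706 Ω
  Z3: Z = R = 31.5 Ω
  Z4: Z = jωL = j·336.2·0.14 = 0 + j47.06 Ω
  Z5: Z = jωL = j·336.2·0.0025 = 0 + j0.8404 Ω
Step 3 — Bridge requires nodal analysis (the Z5 bridge couples midpoints C and D, so the two paths cannot be reduced to a simple series/parallel combination). Setting node B to ground and injecting 1 A at node A, the 3-node admittance system at A, C, D solves to V_A = Z_AB = 31.5 + j7.932 Ω = 32.48∠14.1° Ω.

Z = 31.5 + j7.932 Ω = 32.48∠14.1° Ω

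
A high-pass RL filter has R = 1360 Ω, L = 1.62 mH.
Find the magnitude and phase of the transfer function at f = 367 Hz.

Step 1 — Angular frequency: ω = 2π·367 = 2306 rad/s.
Step 2 — Transfer function: H(jω) = jωL/(R + jωL).
Step 3 — Numerator jωL = j·3.736; denominator R + jωL = 1360 + j3.736.
Step 4 — H = 7.545e-06 + j0.002747.
Step 5 — Magnitude: |H| = 0.002747 (-51.2 dB); phase: φ = 89.8°.

|H| = 0.002747 (-51.2 dB), φ = 89.8°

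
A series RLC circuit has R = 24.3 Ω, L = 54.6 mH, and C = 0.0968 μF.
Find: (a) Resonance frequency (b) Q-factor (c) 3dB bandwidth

Step 1 — Resonance: ω₀ = 1/√(LC) = 1/√(0.0546·9.68e-08) = 1.376e+04 rad/s.
Step 2 — f₀ = ω₀/(2π) = 2189 Hz.
Step 3 — Series Q: Q = ω₀L/R = 1.376e+04·0.0546/24.3 = 30.91.
Step 4 — Bandwidth: Δω = ω₀/Q = 445.1 rad/s; BW = Δω/(2π) = 70.83 Hz.

(a) f₀ = 2189 Hz  (b) Q = 30.91  (c) BW = 70.83 Hz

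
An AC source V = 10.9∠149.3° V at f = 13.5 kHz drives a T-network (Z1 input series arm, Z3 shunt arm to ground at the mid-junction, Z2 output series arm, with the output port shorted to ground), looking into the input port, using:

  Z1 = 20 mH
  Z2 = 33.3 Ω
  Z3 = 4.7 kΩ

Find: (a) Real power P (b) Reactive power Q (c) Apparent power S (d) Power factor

Step 1 — Angular frequency: ω = 2π·f = 2π·1.35e+04 = 8.482e+04 rad/s.
Step 2 — Component impedances:
  Z1: Z = jωL = j·8.482e+04·0.02 = 0 + j1696 Ω
  Z2: Z = R = 33.3 Ω
  Z3: Z = R = 4700 Ω
Step 3 — With the output port shorted to ground, the output series arm Z2 runs from the junction to ground; the shunt arm Z3 also runs from the junction to ground. They appear in parallel: Z3 || Z2 = 33.07 Ω.
Step 4 — Series with input arm Z1: Z_in = Z1 + (Z3 || Z2) = 33.07 + j1696 Ω = 1697∠88.9° Ω.
Step 5 — Source phasor: V = 10.9∠149.3° V = -9.372 + j5.565 V.
Step 6 — Current: I = V / Z = 0.003171 + j0.005586 A = 0.006424∠60.4° A.
Step 7 — Complex power: S = V·I* = 0.001365 + j0.07001 VA.
Step 8 — Real power: P = Re(S) = 0.001365 W.
Step 9 — Reactive power: Q = Im(S) = 0.07001 VAR.
Step 10 — Apparent power: |S| = 0.07002 VA.
Step 11 — Power factor: PF = P/|S| = 0.01949 (lagging).

(a) P = 0.001365 W  (b) Q = 0.07001 VAR  (c) S = 0.07002 VA  (d) PF = 0.01949 (lagging)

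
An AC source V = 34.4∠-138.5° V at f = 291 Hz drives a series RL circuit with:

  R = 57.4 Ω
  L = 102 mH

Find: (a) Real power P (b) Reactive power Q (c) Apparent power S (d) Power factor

Step 1 — Angular frequency: ω = 2π·f = 2π·291 = 1828 rad/s.
Step 2 — Component impedances:
  R: Z = R = 57.4 Ω
  L: Z = jωL = j·1828·0.102 = 0 + j186.5 Ω
Step 3 — Series combination: Z_total = R + L = 57.4 + j186.5 Ω = 195.1∠72.9° Ω.
Step 4 — Source phasor: V = 34.4∠-138.5° V = -25.76 - j22.79 V.
Step 5 — Current: I = V / Z = -0.1505 + j0.09183 A = 0.1763∠148.6° A.
Step 6 — Complex power: S = V·I* = 1.784 + j5.796 VA.
Step 7 — Real power: P = Re(S) = 1.784 W.
Step 8 — Reactive power: Q = Im(S) = 5.796 VAR.
Step 9 — Apparent power: |S| = 6.064 VA.
Step 10 — Power factor: PF = P/|S| = 0.2942 (lagging).

(a) P = 1.784 W  (b) Q = 5.796 VAR  (c) S = 6.064 VA  (d) PF = 0.2942 (lagging)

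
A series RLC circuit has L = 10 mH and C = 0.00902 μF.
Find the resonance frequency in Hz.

Step 1 — Resonance condition Im(Z)=0 gives ω₀ = 1/√(LC).
Step 2 — ω₀ = 1/√(0.01·9.02e-09) = 1.053e+05 rad/s.
Step 3 — f₀ = ω₀/(2π) = 1.676e+04 Hz.

f₀ = 1.676e+04 Hz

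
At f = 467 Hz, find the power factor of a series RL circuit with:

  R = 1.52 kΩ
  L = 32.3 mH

Step 1 — Angular frequency: ω = 2π·f = 2π·467 = 2934 rad/s.
Step 2 — Component impedances:
  R: Z = R = 1520 Ω
  L: Z = jωL = j·2934·0.0323 = 0 + j94.78 Ω
Step 3 — Series combination: Z_total = R + L = 1520 + j94.78 Ω = 1523∠3.6° Ω.
Step 4 — Power factor: PF = cos(φ) = Re(Z)/|Z| = 1520/1522.95 = 0.9981.
Step 5 — Type: Im(Z) = 94.78 ⇒ lagging (phase φ = 3.6°).

PF = 0.9981 (lagging, φ = 3.6°)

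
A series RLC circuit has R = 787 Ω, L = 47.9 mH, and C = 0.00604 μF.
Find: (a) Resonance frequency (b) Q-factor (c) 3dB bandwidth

Step 1 — Resonance condition Im(Z)=0 gives ω₀ = 1/√(LC).
Step 2 — ω₀ = 1/√(0.0479·6.04e-09) = 5.879e+04 rad/s.
Step 3 — f₀ = ω₀/(2π) = 9357 Hz.
Step 4 — Series Q: Q = ω₀L/R = 5.879e+04·0.0479/787 = 3.578.
Step 5 — 3dB bandwidth: Δω = ω₀/Q = 1.643e+04 rad/s; BW = Δω/(2π) = 2615 Hz.

(a) f₀ = 9357 Hz  (b) Q = 3.578  (c) BW = 2615 Hz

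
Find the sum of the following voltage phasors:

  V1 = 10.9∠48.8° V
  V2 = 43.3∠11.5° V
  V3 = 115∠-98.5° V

Step 1 — Convert each phasor to rectangular form:
  V1 = 10.9·(cos(48.8°) + j·sin(48.8°)) = 7.18 + j8.201 V
  V2 = 43.3·(cos(11.5°) + j·sin(11.5°)) = 42.43 + j8.633 V
  V3 = 115·(cos(-98.5°) + j·sin(-98.5°)) = -17 - j113.7 V
Step 2 — Sum components: V_total = 32.61 - j96.9 V.
Step 3 — Convert to polar: |V_total| = 102.2 V, ∠V_total = -71.4°.

V_total = 102.2∠-71.4° V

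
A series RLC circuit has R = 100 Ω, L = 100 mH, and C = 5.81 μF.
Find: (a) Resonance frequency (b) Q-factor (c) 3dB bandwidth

Step 1 — Resonance: ω₀ = 1/√(LC) = 1/√(0.1·5.81e-06) = 1312 rad/s.
Step 2 — f₀ = ω₀/(2π) = 208.8 Hz.
Step 3 — Series Q: Q = ω₀L/R = 1312·0.1/100 = 1.312.
Step 4 — Bandwidth: Δω = ω₀/Q = 1000 rad/s; BW = Δω/(2π) = 159.2 Hz.

(a) f₀ = 208.8 Hz  (b) Q = 1.312  (c) BW = 159.2 Hz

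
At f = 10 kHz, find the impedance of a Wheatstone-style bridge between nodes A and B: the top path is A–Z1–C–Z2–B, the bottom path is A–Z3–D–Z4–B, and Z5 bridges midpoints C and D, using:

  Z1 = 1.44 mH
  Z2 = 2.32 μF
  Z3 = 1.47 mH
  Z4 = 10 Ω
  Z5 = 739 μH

Step 1 — Angular frequency: ω = 2π·f = 2π·1e+04 = 6.283e+04 rad/s.
Step 2 — Component impedances:
  Z1: Z = jωL = j·6.283e+04·0.00144 = 0 + j90.48 Ω
  Z2: Z = 1/(jωC) = -j/(ω·C) = 0 - j6.86 Ω
  Z3: Z = jωL = j·6.283e+04·0.00147 = 0 + j92.36 Ω
  Z4: Z = R = 10 Ω
  Z5: Z = jωL = j·6.283e+04·0.000739 = 0 + j46.43 Ω
Step 3 — Bridge requires nodal analysis (the Z5 bridge couples midpoints C and D, so the two paths cannot be reduced to a simple series/parallel combination). Setting node B to ground and injecting 1 A at node A, the 3-node admittance system at A, C, D solves to V_A = Z_AB = 1.301 + j43.99 Ω = 44.01∠88.3° Ω.

Z = 1.301 + j43.99 Ω = 44.01∠88.3° Ω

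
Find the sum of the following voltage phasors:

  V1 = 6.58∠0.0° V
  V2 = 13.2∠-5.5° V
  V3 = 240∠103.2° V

Step 1 — Convert each phasor to rectangular form:
  V1 = 6.58·(cos(0.0°) + j·sin(0.0°)) = 6.58 V
  V2 = 13.2·(cos(-5.5°) + j·sin(-5.5°)) = 13.14 - j1.265 V
  V3 = 240·(cos(103.2°) + j·sin(103.2°)) = -54.8 + j233.7 V
Step 2 — Sum components: V_total = -35.08 + j232.4 V.
Step 3 — Convert to polar: |V_total| = 235 V, ∠V_total = 98.6°.

V_total = 235∠98.6° V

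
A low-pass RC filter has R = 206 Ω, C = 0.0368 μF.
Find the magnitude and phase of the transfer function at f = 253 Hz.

Step 1 — Angular frequency: ω = 2π·253 = 1590 rad/s.
Step 2 — Transfer function: H(jω) = 1/(1 + jωRC).
Step 3 — Denominator: 1 + jωRC = 1 + j·1590·206·3.68e-08 = 1 + j0.01205.
Step 4 — H = 0.9999 - j0.01205.
Step 5 — Magnitude: |H| = 0.9999 (-0.0 dB); phase: φ = -0.7°.

|H| = 0.9999 (-0.0 dB), φ = -0.7°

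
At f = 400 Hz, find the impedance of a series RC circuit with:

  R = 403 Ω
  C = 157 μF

Step 1 — Angular frequency: ω = 2π·f = 2π·400 = 2513 rad/s.
Step 2 — Component impedances:
  R: Z = R = 403 Ω
  C: Z = 1/(jωC) = -j/(ω·C) = 0 - j2.534 Ω
Step 3 — Series combination: Z_total = R + C = 403 - j2.534 Ω = 403∠-0.4° Ω.

Z = 403 - j2.534 Ω = 403∠-0.4° Ω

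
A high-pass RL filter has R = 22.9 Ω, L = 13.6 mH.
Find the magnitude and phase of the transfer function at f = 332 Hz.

Step 1 — Angular frequency: ω = 2π·332 = 2086 rad/s.
Step 2 — Transfer function: H(jω) = jωL/(R + jωL).
Step 3 — Numerator jωL = j·28.37; denominator R + jωL = 22.9 + j28.37.
Step 4 — H = 0.6055 + j0.4887.
Step 5 — Magnitude: |H| = 0.7781 (-2.2 dB); phase: φ = 38.9°.

|H| = 0.7781 (-2.2 dB), φ = 38.9°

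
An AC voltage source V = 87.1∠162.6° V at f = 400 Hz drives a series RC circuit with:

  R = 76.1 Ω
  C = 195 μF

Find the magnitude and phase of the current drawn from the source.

Step 1 — Angular frequency: ω = 2π·f = 2π·400 = 2513 rad/s.
Step 2 — Component impedances:
  R: Z = R = 76.1 Ω
  C: Z = 1/(jωC) = -j/(ω·C) = 0 - j2.04 Ω
Step 3 — Series combination: Z_total = R + C = 76.1 - j2.04 Ω = 76.13∠-1.5° Ω.
Step 4 — Source phasor: V = 87.1∠162.6° V = -83.11 + j26.05 V.
Step 5 — Ohm's law: I = V / Z_total = (-83.11 + j26.05) / (76.1 - j2.04) = -1.101 + j0.3128 A.
Step 6 — Convert to polar: |I| = 1.144 A, ∠I = 164.1°.

I = 1.144∠164.1° A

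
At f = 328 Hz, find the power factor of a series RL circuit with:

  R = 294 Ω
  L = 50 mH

Step 1 — Angular frequency: ω = 2π·f = 2π·328 = 2061 rad/s.
Step 2 — Component impedances:
  R: Z = R = 294 Ω
  L: Z = jωL = j·2061·0.05 = 0 + j103 Ω
Step 3 — Series combination: Z_total = R + L = 294 + j103 Ω = 311.5∠19.3° Ω.
Step 4 — Power factor: PF = cos(φ) = Re(Z)/|Z| = 294/311.54 = 0.9437.
Step 5 — Type: Im(Z) = 103 ⇒ lagging (phase φ = 19.3°).

PF = 0.9437 (lagging, φ = 19.3°)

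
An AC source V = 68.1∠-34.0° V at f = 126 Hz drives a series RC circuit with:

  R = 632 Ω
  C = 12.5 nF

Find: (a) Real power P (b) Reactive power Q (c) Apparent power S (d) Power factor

Step 1 — Angular frequency: ω = 2π·f = 2π·126 = 791.7 rad/s.
Step 2 — Component impedances:
  R: Z = R = 632 Ω
  C: Z = 1/(jωC) = -j/(ω·C) = 0 - j1.011e+05 Ω
Step 3 — Series combination: Z_total = R + C = 632 - j1.011e+05 Ω = 1.011e+05∠-89.6° Ω.
Step 4 — Source phasor: V = 68.1∠-34.0° V = 56.46 - j38.08 V.
Step 5 — Current: I = V / Z = 0.0003803 + j0.0005563 A = 0.0006739∠55.6° A.
Step 6 — Complex power: S = V·I* = 0.000287 - j0.04589 VA.
Step 7 — Real power: P = Re(S) = 0.000287 W.
Step 8 — Reactive power: Q = Im(S) = -0.04589 VAR.
Step 9 — Apparent power: |S| = 0.04589 VA.
Step 10 — Power factor: PF = P/|S| = 0.006254 (leading).

(a) P = 0.000287 W  (b) Q = -0.04589 VAR  (c) S = 0.04589 VA  (d) PF = 0.006254 (leading)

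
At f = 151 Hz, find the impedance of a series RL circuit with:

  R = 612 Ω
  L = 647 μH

Step 1 — Angular frequency: ω = 2π·f = 2π·151 = 948.8 rad/s.
Step 2 — Component impedances:
  R: Z = R = 612 Ω
  L: Z = jωL = j·948.8·0.000647 = 0 + j0.6138 Ω
Step 3 — Series combination: Z_total = R + L = 612 + j0.6138 Ω = 612∠0.1° Ω.

Z = 612 + j0.6138 Ω = 612∠0.1° Ω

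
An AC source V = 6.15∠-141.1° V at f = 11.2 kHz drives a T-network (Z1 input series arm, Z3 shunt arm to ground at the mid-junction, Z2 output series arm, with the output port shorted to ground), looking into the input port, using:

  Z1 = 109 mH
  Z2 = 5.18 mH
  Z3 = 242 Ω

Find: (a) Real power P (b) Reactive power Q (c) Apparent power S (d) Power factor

Step 1 — Angular frequency: ω = 2π·f = 2π·1.12e+04 = 7.037e+04 rad/s.
Step 2 — Component impedances:
  Z1: Z = jωL = j·7.037e+04·0.109 = 0 + j7671 Ω
  Z2: Z = jωL = j·7.037e+04·0.00518 = 0 + j364.5 Ω
  Z3: Z = R = 242 Ω
Step 3 — With the output port shorted to ground, the output series arm Z2 runs from the junction to ground; the shunt arm Z3 also runs from the junction to ground. They appear in parallel: Z3 || Z2 = 168 + j111.5 Ω.
Step 4 — Series with input arm Z1: Z_in = Z1 + (Z3 || Z2) = 168 + j7782 Ω = 7784∠88.8° Ω.
Step 5 — Source phasor: V = 6.15∠-141.1° V = -4.786 - j3.862 V.
Step 6 — Current: I = V / Z = -0.0005093 + j0.000604 A = 0.0007901∠130.1° A.
Step 7 — Complex power: S = V·I* = 0.0001049 + j0.004858 VA.
Step 8 — Real power: P = Re(S) = 0.0001049 W.
Step 9 — Reactive power: Q = Im(S) = 0.004858 VAR.
Step 10 — Apparent power: |S| = 0.004859 VA.
Step 11 — Power factor: PF = P/|S| = 0.02158 (lagging).

(a) P = 0.0001049 W  (b) Q = 0.004858 VAR  (c) S = 0.004859 VA  (d) PF = 0.02158 (lagging)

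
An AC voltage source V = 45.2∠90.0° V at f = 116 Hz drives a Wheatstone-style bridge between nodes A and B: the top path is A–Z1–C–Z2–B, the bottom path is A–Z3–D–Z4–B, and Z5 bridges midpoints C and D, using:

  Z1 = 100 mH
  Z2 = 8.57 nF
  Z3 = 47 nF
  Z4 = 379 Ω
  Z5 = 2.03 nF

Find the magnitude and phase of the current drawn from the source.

Step 1 — Angular frequency: ω = 2π·f = 2π·116 = 728.8 rad/s.
Step 2 — Component impedances:
  Z1: Z = jωL = j·728.8·0.1 = 0 + j72.88 Ω
  Z2: Z = 1/(jωC) = -j/(ω·C) = 0 - j1.601e+05 Ω
  Z3: Z = 1/(jωC) = -j/(ω·C) = 0 - j2.919e+04 Ω
  Z4: Z = R = 379 Ω
  Z5: Z = 1/(jωC) = -j/(ω·C) = 0 - j6.759e+05 Ω
Step 3 — Bridge requires nodal analysis (the Z5 bridge couples midpoints C and D, so the two paths cannot be reduced to a simple series/parallel combination). Setting node B to ground and injecting 1 A at node A, the 3-node admittance system at A, C, D solves to V_A = Z_AB = 274.6 - j2.382e+04 Ω = 2.382e+04∠-89.3° Ω.
Step 4 — Source phasor: V = 45.2∠90.0° V = 0 + j45.2 V.
Step 5 — Ohm's law: I = V / Z_total = (0 + j45.2) / (274.6 - j2.382e+04) = -0.001897 + j2.187e-05 A.
Step 6 — Convert to polar: |I| = 0.001898 A, ∠I = 179.3°.

I = 0.001898∠179.3° A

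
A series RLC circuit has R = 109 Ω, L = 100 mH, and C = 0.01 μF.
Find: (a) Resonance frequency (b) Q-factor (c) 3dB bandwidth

Step 1 — Resonance: ω₀ = 1/√(LC) = 1/√(0.1·1e-08) = 3.162e+04 rad/s.
Step 2 — f₀ = ω₀/(2π) = 5033 Hz.
Step 3 — Series Q: Q = ω₀L/R = 3.162e+04·0.1/109 = 29.01.
Step 4 — Bandwidth: Δω = ω₀/Q = 1090 rad/s; BW = Δω/(2π) = 173.5 Hz.

(a) f₀ = 5033 Hz  (b) Q = 29.01  (c) BW = 173.5 Hz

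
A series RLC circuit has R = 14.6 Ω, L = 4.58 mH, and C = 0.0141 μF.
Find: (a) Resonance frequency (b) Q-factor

Step 1 — Resonance condition Im(Z)=0 gives ω₀ = 1/√(LC).
Step 2 — ω₀ = 1/√(0.00458·1.41e-08) = 1.244e+05 rad/s.
Step 3 — f₀ = ω₀/(2π) = 1.981e+04 Hz.
Step 4 — Series Q: Q = ω₀L/R = 1.244e+05·0.00458/14.6 = 39.04.

(a) f₀ = 1.981e+04 Hz  (b) Q = 39.04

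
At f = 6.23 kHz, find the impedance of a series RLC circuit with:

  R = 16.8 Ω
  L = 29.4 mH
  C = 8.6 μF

Step 1 — Angular frequency: ω = 2π·f = 2π·6230 = 3.914e+04 rad/s.
Step 2 — Component impedances:
  R: Z = R = 16.8 Ω
  L: Z = jωL = j·3.914e+04·0.0294 = 0 + j1151 Ω
  C: Z = 1/(jωC) = -j/(ω·C) = 0 - j2.971 Ω
Step 3 — Series combination: Z_total = R + L + C = 16.8 + j1148 Ω = 1148∠89.2° Ω.

Z = 16.8 + j1148 Ω = 1148∠89.2° Ω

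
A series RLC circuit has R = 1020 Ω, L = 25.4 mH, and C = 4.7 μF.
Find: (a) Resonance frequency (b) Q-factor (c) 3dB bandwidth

Step 1 — Resonance: ω₀ = 1/√(LC) = 1/√(0.0254·4.7e-06) = 2894 rad/s.
Step 2 — f₀ = ω₀/(2π) = 460.6 Hz.
Step 3 — Series Q: Q = ω₀L/R = 2894·0.0254/1020 = 0.07207.
Step 4 — Bandwidth: Δω = ω₀/Q = 4.016e+04 rad/s; BW = Δω/(2π) = 6391 Hz.

(a) f₀ = 460.6 Hz  (b) Q = 0.07207  (c) BW = 6391 Hz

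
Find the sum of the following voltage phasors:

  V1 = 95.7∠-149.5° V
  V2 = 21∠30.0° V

Step 1 — Convert each phasor to rectangular form:
  V1 = 95.7·(cos(-149.5°) + j·sin(-149.5°)) = -82.46 - j48.57 V
  V2 = 21·(cos(30.0°) + j·sin(30.0°)) = 18.19 + j10.5 V
Step 2 — Sum components: V_total = -64.27 - j38.07 V.
Step 3 — Convert to polar: |V_total| = 74.7 V, ∠V_total = -149.4°.

V_total = 74.7∠-149.4° V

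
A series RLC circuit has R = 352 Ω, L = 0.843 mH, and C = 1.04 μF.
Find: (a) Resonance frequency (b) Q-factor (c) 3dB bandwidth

Step 1 — Resonance: ω₀ = 1/√(LC) = 1/√(0.000843·1.04e-06) = 3.377e+04 rad/s.
Step 2 — f₀ = ω₀/(2π) = 5375 Hz.
Step 3 — Series Q: Q = ω₀L/R = 3.377e+04·0.000843/352 = 0.08088.
Step 4 — Bandwidth: Δω = ω₀/Q = 4.176e+05 rad/s; BW = Δω/(2π) = 6.646e+04 Hz.

(a) f₀ = 5375 Hz  (b) Q = 0.08088  (c) BW = 6.646e+04 Hz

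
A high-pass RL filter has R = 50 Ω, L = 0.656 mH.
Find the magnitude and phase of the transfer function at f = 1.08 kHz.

Step 1 — Angular frequency: ω = 2π·1080 = 6786 rad/s.
Step 2 — Transfer function: H(jω) = jωL/(R + jωL).
Step 3 — Numerator jωL = j·4.452; denominator R + jωL = 50 + j4.452.
Step 4 — H = 0.007864 + j0.08833.
Step 5 — Magnitude: |H| = 0.08868 (-21.0 dB); phase: φ = 84.9°.

|H| = 0.08868 (-21.0 dB), φ = 84.9°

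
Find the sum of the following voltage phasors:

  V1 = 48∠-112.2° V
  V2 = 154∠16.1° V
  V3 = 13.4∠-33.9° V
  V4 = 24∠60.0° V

Step 1 — Convert each phasor to rectangular form:
  V1 = 48·(cos(-112.2°) + j·sin(-112.2°)) = -18.14 - j44.44 V
  V2 = 154·(cos(16.1°) + j·sin(16.1°)) = 148 + j42.71 V
  V3 = 13.4·(cos(-33.9°) + j·sin(-33.9°)) = 11.12 - j7.474 V
  V4 = 24·(cos(60.0°) + j·sin(60.0°)) = 12 + j20.78 V
Step 2 — Sum components: V_total = 152.9 + j11.58 V.
Step 3 — Convert to polar: |V_total| = 153.4 V, ∠V_total = 4.3°.

V_total = 153.4∠4.3° V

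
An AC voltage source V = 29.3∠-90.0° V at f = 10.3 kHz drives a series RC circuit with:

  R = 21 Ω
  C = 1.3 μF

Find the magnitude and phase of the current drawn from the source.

Step 1 — Angular frequency: ω = 2π·f = 2π·1.03e+04 = 6.472e+04 rad/s.
Step 2 — Component impedances:
  R: Z = R = 21 Ω
  C: Z = 1/(jωC) = -j/(ω·C) = 0 - j11.89 Ω
Step 3 — Series combination: Z_total = R + C = 21 - j11.89 Ω = 24.13∠-29.5° Ω.
Step 4 — Source phasor: V = 29.3∠-90.0° V = 0 - j29.3 V.
Step 5 — Ohm's law: I = V / Z_total = (0 - j29.3) / (21 - j11.89) = 0.5981 - j1.057 A.
Step 6 — Convert to polar: |I| = 1.214 A, ∠I = -60.5°.

I = 1.214∠-60.5° A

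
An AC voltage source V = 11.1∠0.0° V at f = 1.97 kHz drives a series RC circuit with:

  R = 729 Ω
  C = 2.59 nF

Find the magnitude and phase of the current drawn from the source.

Step 1 — Angular frequency: ω = 2π·f = 2π·1970 = 1.238e+04 rad/s.
Step 2 — Component impedances:
  R: Z = R = 729 Ω
  C: Z = 1/(jωC) = -j/(ω·C) = 0 - j3.119e+04 Ω
Step 3 — Series combination: Z_total = R + C = 729 - j3.119e+04 Ω = 3.12e+04∠-88.7° Ω.
Step 4 — Source phasor: V = 11.1∠0.0° V = 11.1 V.
Step 5 — Ohm's law: I = V / Z_total = (11.1) / (729 - j3.119e+04) = 8.312e-06 + j0.0003557 A.
Step 6 — Convert to polar: |I| = 0.0003558 A, ∠I = 88.7°.

I = 0.0003558∠88.7° A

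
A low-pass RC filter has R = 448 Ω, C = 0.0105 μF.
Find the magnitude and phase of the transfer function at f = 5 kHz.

Step 1 — Angular frequency: ω = 2π·5000 = 3.142e+04 rad/s.
Step 2 — Transfer function: H(jω) = 1/(1 + jωRC).
Step 3 — Denominator: 1 + jωRC = 1 + j·3.142e+04·448·1.05e-08 = 1 + j0.1478.
Step 4 — H = 0.9786 - j0.1446.
Step 5 — Magnitude: |H| = 0.9893 (-0.1 dB); phase: φ = -8.4°.

|H| = 0.9893 (-0.1 dB), φ = -8.4°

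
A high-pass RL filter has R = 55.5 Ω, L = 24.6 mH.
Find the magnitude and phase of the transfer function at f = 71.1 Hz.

Step 1 — Angular frequency: ω = 2π·71.1 = 446.7 rad/s.
Step 2 — Transfer function: H(jω) = jωL/(R + jωL).
Step 3 — Numerator jωL = j·10.99; denominator R + jωL = 55.5 + j10.99.
Step 4 — H = 0.03773 + j0.1905.
Step 5 — Magnitude: |H| = 0.1942 (-14.2 dB); phase: φ = 78.8°.

|H| = 0.1942 (-14.2 dB), φ = 78.8°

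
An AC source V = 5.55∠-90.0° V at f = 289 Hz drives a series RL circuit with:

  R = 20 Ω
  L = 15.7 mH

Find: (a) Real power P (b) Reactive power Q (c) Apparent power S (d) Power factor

Step 1 — Angular frequency: ω = 2π·f = 2π·289 = 1816 rad/s.
Step 2 — Component impedances:
  R: Z = R = 20 Ω
  L: Z = jωL = j·1816·0.0157 = 0 + j28.51 Ω
Step 3 — Series combination: Z_total = R + L = 20 + j28.51 Ω = 34.82∠54.9° Ω.
Step 4 — Source phasor: V = 5.55∠-90.0° V = 0 - j5.55 V.
Step 5 — Current: I = V / Z = -0.1305 - j0.09153 A = 0.1594∠-144.9° A.
Step 6 — Complex power: S = V·I* = 0.508 + j0.7241 VA.
Step 7 — Real power: P = Re(S) = 0.508 W.
Step 8 — Reactive power: Q = Im(S) = 0.7241 VAR.
Step 9 — Apparent power: |S| = 0.8845 VA.
Step 10 — Power factor: PF = P/|S| = 0.5743 (lagging).

(a) P = 0.508 W  (b) Q = 0.7241 VAR  (c) S = 0.8845 VA  (d) PF = 0.5743 (lagging)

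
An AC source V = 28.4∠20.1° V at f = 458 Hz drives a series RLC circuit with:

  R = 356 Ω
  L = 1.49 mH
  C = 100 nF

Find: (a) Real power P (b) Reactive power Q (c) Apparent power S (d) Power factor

Step 1 — Angular frequency: ω = 2π·f = 2π·458 = 2878 rad/s.
Step 2 — Component impedances:
  R: Z = R = 356 Ω
  L: Z = jωL = j·2878·0.00149 = 0 + j4.288 Ω
  C: Z = 1/(jωC) = -j/(ω·C) = 0 - j3475 Ω
Step 3 — Series combination: Z_total = R + L + C = 356 - j3471 Ω = 3489∠-84.1° Ω.
Step 4 — Source phasor: V = 28.4∠20.1° V = 26.67 + j9.76 V.
Step 5 — Current: I = V / Z = -0.002003 + j0.00789 A = 0.00814∠104.2° A.
Step 6 — Complex power: S = V·I* = 0.02359 - j0.23 VA.
Step 7 — Real power: P = Re(S) = 0.02359 W.
Step 8 — Reactive power: Q = Im(S) = -0.23 VAR.
Step 9 — Apparent power: |S| = 0.2312 VA.
Step 10 — Power factor: PF = P/|S| = 0.102 (leading).

(a) P = 0.02359 W  (b) Q = -0.23 VAR  (c) S = 0.2312 VA  (d) PF = 0.102 (leading)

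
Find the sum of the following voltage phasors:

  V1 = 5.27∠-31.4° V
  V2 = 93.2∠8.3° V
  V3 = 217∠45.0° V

Step 1 — Convert each phasor to rectangular form:
  V1 = 5.27·(cos(-31.4°) + j·sin(-31.4°)) = 4.498 - j2.746 V
  V2 = 93.2·(cos(8.3°) + j·sin(8.3°)) = 92.22 + j13.45 V
  V3 = 217·(cos(45.0°) + j·sin(45.0°)) = 153.4 + j153.4 V
Step 2 — Sum components: V_total = 250.2 + j164.2 V.
Step 3 — Convert to polar: |V_total| = 299.2 V, ∠V_total = 33.3°.

V_total = 299.2∠33.3° V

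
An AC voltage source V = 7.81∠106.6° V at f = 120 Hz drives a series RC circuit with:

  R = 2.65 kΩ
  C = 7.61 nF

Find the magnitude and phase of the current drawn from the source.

Step 1 — Angular frequency: ω = 2π·f = 2π·120 = 754 rad/s.
Step 2 — Component impedances:
  R: Z = R = 2650 Ω
  C: Z = 1/(jωC) = -j/(ω·C) = 0 - j1.743e+05 Ω
Step 3 — Series combination: Z_total = R + C = 2650 - j1.743e+05 Ω = 1.743e+05∠-89.1° Ω.
Step 4 — Source phasor: V = 7.81∠106.6° V = -2.231 + j7.484 V.
Step 5 — Ohm's law: I = V / Z_total = (-2.231 + j7.484) / (2650 - j1.743e+05) = -4.313e-05 - j1.215e-05 A.
Step 6 — Convert to polar: |I| = 4.481e-05 A, ∠I = -164.3°.

I = 4.481e-05∠-164.3° A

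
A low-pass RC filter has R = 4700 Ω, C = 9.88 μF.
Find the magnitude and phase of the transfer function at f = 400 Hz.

Step 1 — Angular frequency: ω = 2π·400 = 2513 rad/s.
Step 2 — Transfer function: H(jω) = 1/(1 + jωRC).
Step 3 — Denominator: 1 + jωRC = 1 + j·2513·4700·9.88e-06 = 1 + j116.7.
Step 4 — H = 7.341e-05 - j0.008568.
Step 5 — Magnitude: |H| = 0.008568 (-41.3 dB); phase: φ = -89.5°.

|H| = 0.008568 (-41.3 dB), φ = -89.5°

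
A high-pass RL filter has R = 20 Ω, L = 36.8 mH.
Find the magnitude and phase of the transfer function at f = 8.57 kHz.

Step 1 — Angular frequency: ω = 2π·8570 = 5.385e+04 rad/s.
Step 2 — Transfer function: H(jω) = jωL/(R + jωL).
Step 3 — Numerator jωL = j·1982; denominator R + jωL = 20 + j1982.
Step 4 — H = 0.9999 + j0.01009.
Step 5 — Magnitude: |H| = 0.9999 (-0.0 dB); phase: φ = 0.6°.

|H| = 0.9999 (-0.0 dB), φ = 0.6°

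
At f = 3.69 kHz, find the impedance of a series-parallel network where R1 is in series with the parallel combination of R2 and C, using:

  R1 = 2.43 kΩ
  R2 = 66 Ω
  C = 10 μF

Step 1 — Angular frequency: ω = 2π·f = 2π·3690 = 2.318e+04 rad/s.
Step 2 — Component impedances:
  R1: Z = R = 2430 Ω
  R2: Z = R = 66 Ω
  C: Z = 1/(jωC) = -j/(ω·C) = 0 - j4.313 Ω
Step 3 — Parallel branch: R2 || C = 1/(1/R2 + 1/C) = 0.2807 - j4.295 Ω.
Step 4 — Series with R1: Z_total = R1 + (R2 || C) = 2430 - j4.295 Ω = 2430∠-0.1° Ω.

Z = 2430 - j4.295 Ω = 2430∠-0.1° Ω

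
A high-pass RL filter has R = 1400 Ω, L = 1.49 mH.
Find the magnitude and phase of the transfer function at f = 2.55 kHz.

Step 1 — Angular frequency: ω = 2π·2550 = 1.602e+04 rad/s.
Step 2 — Transfer function: H(jω) = jωL/(R + jωL).
Step 3 — Numerator jωL = j·23.87; denominator R + jωL = 1400 + j23.87.
Step 4 — H = 0.0002907 + j0.01705.
Step 5 — Magnitude: |H| = 0.01705 (-35.4 dB); phase: φ = 89.0°.

|H| = 0.01705 (-35.4 dB), φ = 89.0°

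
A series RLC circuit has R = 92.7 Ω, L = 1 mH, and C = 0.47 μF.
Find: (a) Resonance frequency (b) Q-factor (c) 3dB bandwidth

Step 1 — Resonance: ω₀ = 1/√(LC) = 1/√(0.001·4.7e-07) = 4.613e+04 rad/s.
Step 2 — f₀ = ω₀/(2π) = 7341 Hz.
Step 3 — Series Q: Q = ω₀L/R = 4.613e+04·0.001/92.7 = 0.4976.
Step 4 — Bandwidth: Δω = ω₀/Q = 9.27e+04 rad/s; BW = Δω/(2π) = 1.475e+04 Hz.

(a) f₀ = 7341 Hz  (b) Q = 0.4976  (c) BW = 1.475e+04 Hz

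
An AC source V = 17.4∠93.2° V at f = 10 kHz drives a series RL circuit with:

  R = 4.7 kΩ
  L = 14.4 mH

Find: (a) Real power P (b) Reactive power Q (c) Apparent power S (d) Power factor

Step 1 — Angular frequency: ω = 2π·f = 2π·1e+04 = 6.283e+04 rad/s.
Step 2 — Component impedances:
  R: Z = R = 4700 Ω
  L: Z = jωL = j·6.283e+04·0.0144 = 0 + j904.8 Ω
Step 3 — Series combination: Z_total = R + L = 4700 + j904.8 Ω = 4786∠10.9° Ω.
Step 4 — Source phasor: V = 17.4∠93.2° V = -0.9713 + j17.37 V.
Step 5 — Current: I = V / Z = 0.0004869 + j0.003603 A = 0.003635∠82.3° A.
Step 6 — Complex power: S = V·I* = 0.06212 + j0.01196 VA.
Step 7 — Real power: P = Re(S) = 0.06212 W.
Step 8 — Reactive power: Q = Im(S) = 0.01196 VAR.
Step 9 — Apparent power: |S| = 0.06326 VA.
Step 10 — Power factor: PF = P/|S| = 0.982 (lagging).

(a) P = 0.06212 W  (b) Q = 0.01196 VAR  (c) S = 0.06326 VA  (d) PF = 0.982 (lagging)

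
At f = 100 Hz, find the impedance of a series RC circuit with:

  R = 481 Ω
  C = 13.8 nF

Step 1 — Angular frequency: ω = 2π·f = 2π·100 = 628.3 rad/s.
Step 2 — Component impedances:
  R: Z = R = 481 Ω
  C: Z = 1/(jωC) = -j/(ω·C) = 0 - j1.153e+05 Ω
Step 3 — Series combination: Z_total = R + C = 481 - j1.153e+05 Ω = 1.153e+05∠-89.8° Ω.

Z = 481 - j1.153e+05 Ω = 1.153e+05∠-89.8° Ω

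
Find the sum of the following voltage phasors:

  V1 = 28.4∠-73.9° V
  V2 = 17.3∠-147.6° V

Step 1 — Convert each phasor to rectangular form:
  V1 = 28.4·(cos(-73.9°) + j·sin(-73.9°)) = 7.876 - j27.29 V
  V2 = 17.3·(cos(-147.6°) + j·sin(-147.6°)) = -14.61 - j9.27 V
Step 2 — Sum components: V_total = -6.731 - j36.56 V.
Step 3 — Convert to polar: |V_total| = 37.17 V, ∠V_total = -100.4°.

V_total = 37.17∠-100.4° V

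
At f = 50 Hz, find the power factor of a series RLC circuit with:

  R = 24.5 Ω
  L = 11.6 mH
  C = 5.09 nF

Step 1 — Angular frequency: ω = 2π·f = 2π·50 = 314.2 rad/s.
Step 2 — Component impedances:
  R: Z = R = 24.5 Ω
  L: Z = jωL = j·314.2·0.0116 = 0 + j3.644 Ω
  C: Z = 1/(jωC) = -j/(ω·C) = 0 - j6.254e+05 Ω
Step 3 — Series combination: Z_total = R + L + C = 24.5 - j6.254e+05 Ω = 6.254e+05∠-90.0° Ω.
Step 4 — Power factor: PF = cos(φ) = Re(Z)/|Z| = 24.5/6.2536e+05 = 3.918e-05.
Step 5 — Type: Im(Z) = -6.254e+05 ⇒ leading (phase φ = -90.0°).

PF = 3.918e-05 (leading, φ = -90.0°)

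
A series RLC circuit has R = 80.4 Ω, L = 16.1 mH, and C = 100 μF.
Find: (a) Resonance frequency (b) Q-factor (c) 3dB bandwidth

Step 1 — Resonance: ω₀ = 1/√(LC) = 1/√(0.0161·0.0001) = 788.1 rad/s.
Step 2 — f₀ = ω₀/(2π) = 125.4 Hz.
Step 3 — Series Q: Q = ω₀L/R = 788.1·0.0161/80.4 = 0.1578.
Step 4 — Bandwidth: Δω = ω₀/Q = 4994 rad/s; BW = Δω/(2π) = 794.8 Hz.

(a) f₀ = 125.4 Hz  (b) Q = 0.1578  (c) BW = 794.8 Hz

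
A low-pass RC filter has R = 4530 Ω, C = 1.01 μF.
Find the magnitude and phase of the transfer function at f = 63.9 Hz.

Step 1 — Angular frequency: ω = 2π·63.9 = 401.5 rad/s.
Step 2 — Transfer function: H(jω) = 1/(1 + jωRC).
Step 3 — Denominator: 1 + jωRC = 1 + j·401.5·4530·1.01e-06 = 1 + j1.837.
Step 4 — H = 0.2286 - j0.4199.
Step 5 — Magnitude: |H| = 0.4781 (-6.4 dB); phase: φ = -61.4°.

|H| = 0.4781 (-6.4 dB), φ = -61.4°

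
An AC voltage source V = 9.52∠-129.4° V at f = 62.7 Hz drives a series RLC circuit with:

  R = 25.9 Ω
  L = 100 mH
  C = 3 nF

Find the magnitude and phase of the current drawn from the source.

Step 1 — Angular frequency: ω = 2π·f = 2π·62.7 = 394 rad/s.
Step 2 — Component impedances:
  R: Z = R = 25.9 Ω
  L: Z = jωL = j·394·0.1 = 0 + j39.4 Ω
  C: Z = 1/(jωC) = -j/(ω·C) = 0 - j8.461e+05 Ω
Step 3 — Series combination: Z_total = R + L + C = 25.9 - j8.461e+05 Ω = 8.461e+05∠-90.0° Ω.
Step 4 — Source phasor: V = 9.52∠-129.4° V = -6.043 - j7.356 V.
Step 5 — Ohm's law: I = V / Z_total = (-6.043 - j7.356) / (25.9 - j8.461e+05) = 8.695e-06 - j7.142e-06 A.
Step 6 — Convert to polar: |I| = 1.125e-05 A, ∠I = -39.4°.

I = 1.125e-05∠-39.4° A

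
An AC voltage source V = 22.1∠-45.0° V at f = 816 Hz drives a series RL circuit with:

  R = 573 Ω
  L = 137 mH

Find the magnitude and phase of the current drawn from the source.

Step 1 — Angular frequency: ω = 2π·f = 2π·816 = 5127 rad/s.
Step 2 — Component impedances:
  R: Z = R = 573 Ω
  L: Z = jωL = j·5127·0.137 = 0 + j702.4 Ω
Step 3 — Series combination: Z_total = R + L = 573 + j702.4 Ω = 906.5∠50.8° Ω.
Step 4 — Source phasor: V = 22.1∠-45.0° V = 15.63 - j15.63 V.
Step 5 — Ohm's law: I = V / Z_total = (15.63 - j15.63) / (573 + j702.4) = -0.002461 - j0.02426 A.
Step 6 — Convert to polar: |I| = 0.02438 A, ∠I = -95.8°.

I = 0.02438∠-95.8° A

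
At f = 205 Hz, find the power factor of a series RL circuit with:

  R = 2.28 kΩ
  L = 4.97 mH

Step 1 — Angular frequency: ω = 2π·f = 2π·205 = 1288 rad/s.
Step 2 — Component impedances:
  R: Z = R = 2280 Ω
  L: Z = jωL = j·1288·0.00497 = 0 + j6.402 Ω
Step 3 — Series combination: Z_total = R + L = 2280 + j6.402 Ω = 2280∠0.2° Ω.
Step 4 — Power factor: PF = cos(φ) = Re(Z)/|Z| = 2280/2280 = 1.
Step 5 — Type: Im(Z) = 6.402 ⇒ lagging (phase φ = 0.2°).

PF = 1 (lagging, φ = 0.2°)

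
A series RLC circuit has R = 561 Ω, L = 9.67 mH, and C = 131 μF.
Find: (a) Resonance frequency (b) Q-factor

Step 1 — Resonance condition Im(Z)=0 gives ω₀ = 1/√(LC).
Step 2 — ω₀ = 1/√(0.00967·0.000131) = 888.5 rad/s.
Step 3 — f₀ = ω₀/(2π) = 141.4 Hz.
Step 4 — Series Q: Q = ω₀L/R = 888.5·0.00967/561 = 0.01531.

(a) f₀ = 141.4 Hz  (b) Q = 0.01531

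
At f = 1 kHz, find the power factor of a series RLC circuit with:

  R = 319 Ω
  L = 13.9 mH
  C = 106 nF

Step 1 — Angular frequency: ω = 2π·f = 2π·1000 = 6283 rad/s.
Step 2 — Component impedances:
  R: Z = R = 319 Ω
  L: Z = jωL = j·6283·0.0139 = 0 + j87.34 Ω
  C: Z = 1/(jωC) = -j/(ω·C) = 0 - j1501 Ω
Step 3 — Series combination: Z_total = R + L + C = 319 - j1414 Ω = 1450∠-77.3° Ω.
Step 4 — Power factor: PF = cos(φ) = Re(Z)/|Z| = 319/1449.66 = 0.2201.
Step 5 — Type: Im(Z) = -1414 ⇒ leading (phase φ = -77.3°).

PF = 0.2201 (leading, φ = -77.3°)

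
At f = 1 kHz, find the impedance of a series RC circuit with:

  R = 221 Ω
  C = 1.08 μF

Step 1 — Angular frequency: ω = 2π·f = 2π·1000 = 6283 rad/s.
Step 2 — Component impedances:
  R: Z = R = 221 Ω
  C: Z = 1/(jωC) = -j/(ω·C) = 0 - j147.4 Ω
Step 3 — Series combination: Z_total = R + C = 221 - j147.4 Ω = 265.6∠-33.7° Ω.

Z = 221 - j147.4 Ω = 265.6∠-33.7° Ω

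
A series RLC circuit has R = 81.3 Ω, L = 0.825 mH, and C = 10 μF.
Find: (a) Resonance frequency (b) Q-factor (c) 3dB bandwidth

Step 1 — Resonance condition Im(Z)=0 gives ω₀ = 1/√(LC).
Step 2 — ω₀ = 1/√(0.000825·1e-05) = 1.101e+04 rad/s.
Step 3 — f₀ = ω₀/(2π) = 1752 Hz.
Step 4 — Series Q: Q = ω₀L/R = 1.101e+04·0.000825/81.3 = 0.1117.
Step 5 — 3dB bandwidth: Δω = ω₀/Q = 9.855e+04 rad/s; BW = Δω/(2π) = 1.568e+04 Hz.

(a) f₀ = 1752 Hz  (b) Q = 0.1117  (c) BW = 1.568e+04 Hz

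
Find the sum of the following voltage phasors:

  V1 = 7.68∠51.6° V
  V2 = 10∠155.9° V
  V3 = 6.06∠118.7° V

Step 1 — Convert each phasor to rectangular form:
  V1 = 7.68·(cos(51.6°) + j·sin(51.6°)) = 4.77 + j6.019 V
  V2 = 10·(cos(155.9°) + j·sin(155.9°)) = -9.128 + j4.083 V
  V3 = 6.06·(cos(118.7°) + j·sin(118.7°)) = -2.91 + j5.316 V
Step 2 — Sum components: V_total = -7.268 + j15.42 V.
Step 3 — Convert to polar: |V_total| = 17.04 V, ∠V_total = 115.2°.

V_total = 17.04∠115.2° V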